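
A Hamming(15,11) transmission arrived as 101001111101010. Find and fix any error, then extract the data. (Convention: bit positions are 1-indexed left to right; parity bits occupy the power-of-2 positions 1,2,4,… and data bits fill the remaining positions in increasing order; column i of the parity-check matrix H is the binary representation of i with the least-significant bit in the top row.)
Syndrome s = H · r^T (mod 2), r = 101001111101010:
  s[0] = (101010101010101)·(101001111101010) mod 2 = 1+0+1+0+0+0+1+0+1+0+0+0+0+0+0 mod 2 = 0
  s[1] = (011001100110011)·(101001111101010) mod 2 = 0+0+1+0+0+1+1+0+0+1+0+0+0+1+0 mod 2 = 1
  s[2] = (000111100001111)·(101001111101010) mod 2 = 0+0+0+0+0+1+1+0+0+0+0+1+0+1+0 mod 2 = 0
  s[3] = (000000011111111)·(101001111101010) mod 2 = 0+0+0+0+0+0+0+1+1+1+0+1+0+1+0 mod 2 = 1
Syndrome = 0101
Column 10 of H equals this syndrome → error at bit 10 (1-indexed).
Flip bit 10: 101001111101010 → 101001111001010
Extract data bits at positions {3,5,6,7,9,10,11,12,13,14,15}: 10111001010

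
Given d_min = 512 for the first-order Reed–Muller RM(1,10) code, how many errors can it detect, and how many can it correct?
Detection only: up to d_min − 1 = 511 errors.
Correction: up to ⌊(d_min − 1)/2⌋ = ⌊511/2⌋ = 255 errors.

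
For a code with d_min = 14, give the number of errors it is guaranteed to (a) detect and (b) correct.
(a) Detection requires d_min ≥ e+1, so e ≤ d_min − 1 = 13.
(b) Correction requires d_min ≥ 2t+1, so t ≤ ⌊(d_min − 1)/2⌋ = ⌊13/2⌋ = 6.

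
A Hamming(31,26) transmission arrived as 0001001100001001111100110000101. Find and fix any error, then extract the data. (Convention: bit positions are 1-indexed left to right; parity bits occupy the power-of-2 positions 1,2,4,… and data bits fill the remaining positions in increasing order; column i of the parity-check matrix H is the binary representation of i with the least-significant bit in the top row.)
Syndrome s = H · r^T (mod 2), r = 0001001100001001111100110000101:
  s[0] = (1010101010101010101010101010101)·(0001001100001001111100110000101) mod 2 = 0+0+0+0+0+0+1+0+0+0+0+0+1+0+0+0+1+0+1+0+0+0+1+0+0+0+0+0+1+0+1 mod 2 = 1
  s[1] = (0110011001100110011001100110011)·(0001001100001001111100110000101) mod 2 = 0+0+0+0+0+0+1+0+0+0+0+0+0+0+0+0+0+1+1+0+0+0+1+0+0+0+0+0+0+0+1 mod 2 = 1
  s[2] = (0001111000011110000111100001111)·(0001001100001001111100110000101) mod 2 = 0+0+0+1+0+0+1+0+0+0+0+0+1+0+0+0+0+0+0+1+0+0+1+0+0+0+0+0+1+0+1 mod 2 = 1
  s[3] = (0000000111111110000000011111111)·(0001001100001001111100110000101) mod 2 = 0+0+0+0+0+0+0+1+0+0+0+0+1+0+0+0+0+0+0+0+0+0+0+1+0+0+0+0+1+0+1 mod 2 = 1
  s[4] = (0000000000000001111111111111111)·(0001001100001001111100110000101) mod 2 = 0+0+0+0+0+0+0+0+0+0+0+0+0+0+0+1+1+1+1+1+0+0+1+1+0+0+0+0+1+0+1 mod 2 = 1
Syndrome = 11111
Column 31 of H equals this syndrome → error at bit 31 (1-indexed).
Flip bit 31: 0001001100001001111100110000101 → 0001001100001001111100110000100
Extract data bits at positions {3,5,6,7,9,10,11,12,13,14,15,17,18,19,20,21,22,23,24,25,26,27,28,29,30,31}: 00010000100111100110000100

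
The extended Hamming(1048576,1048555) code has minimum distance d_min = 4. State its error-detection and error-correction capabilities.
Detection only: up to d_min − 1 = 3 errors.
Correction: up to ⌊(d_min − 1)/2⌋ = ⌊3/2⌋ = 1 errors.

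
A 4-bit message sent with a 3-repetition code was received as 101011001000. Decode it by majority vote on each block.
Split into 3-bit blocks and majority-vote each:
  block 1 = 101: 2 ones, 1 zeros → 1
  block 2 = 011: 2 ones, 1 zeros → 1
  block 3 = 001: 1 ones, 2 zeros → 0
  block 4 = 000: 0 ones, 3 zeros → 0
Decoded = 1100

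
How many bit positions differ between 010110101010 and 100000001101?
XOR = 110110100111, count of 1s = 8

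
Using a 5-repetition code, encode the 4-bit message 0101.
Repeat each bit 5× and concatenate:
0→00000  1→11111  0→00000  1→11111
Codeword = 00000111110000011111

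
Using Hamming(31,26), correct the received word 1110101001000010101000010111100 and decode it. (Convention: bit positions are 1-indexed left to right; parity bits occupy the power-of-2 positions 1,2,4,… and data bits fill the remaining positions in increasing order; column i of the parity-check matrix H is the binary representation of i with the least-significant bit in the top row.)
Syndrome s = H · r^T (mod 2), r = 1110101001000010101000010111100:
  s[0] = (1010101010101010101010101010101)·(1110101001000010101000010111100) mod 2 = 1+0+1+0+1+0+1+0+0+0+0+0+0+0+1+0+1+0+1+0+0+0+0+0+0+0+1+0+1+0+0 mod 2 = 1
  s[1] = (0110011001100110011001100110011)·(1110101001000010101000010111100) mod 2 = 0+1+1+0+0+0+1+0+0+1+0+0+0+0+1+0+0+0+1+0+0+0+0+0+0+1+1+0+0+0+0 mod 2 = 0
  s[2] = (0001111000011110000111100001111)·(1110101001000010101000010111100) mod 2 = 0+0+0+0+1+0+1+0+0+0+0+0+0+0+1+0+0+0+0+0+0+0+0+0+0+0+0+1+1+0+0 mod 2 = 1
  s[3] = (0000000111111110000000011111111)·(1110101001000010101000010111100) mod 2 = 0+0+0+0+0+0+0+0+0+1+0+0+0+0+1+0+0+0+0+0+0+0+0+1+0+1+1+1+1+0+0 mod 2 = 1
  s[4] = (0000000000000001111111111111111)·(1110101001000010101000010111100) mod 2 = 0+0+0+0+0+0+0+0+0+0+0+0+0+0+0+0+1+0+1+0+0+0+0+1+0+1+1+1+1+0+0 mod 2 = 1
Syndrome = 10111
Column 29 of H equals this syndrome → error at bit 29 (1-indexed).
Flip bit 29: 1110101001000010101000010111100 → 1110101001000010101000010111000
Extract data bits at positions {3,5,6,7,9,10,11,12,13,14,15,17,18,19,20,21,22,23,24,25,26,27,28,29,30,31}: 11010100001101000010111000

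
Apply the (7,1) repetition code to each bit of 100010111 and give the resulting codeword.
Repeat each bit 7× and concatenate:
1→1111111  0→0000000  0→0000000  0→0000000  1→1111111  0→0000000  1→1111111  1→1111111  1→1111111
Codeword = 111111100000000000000000000011111110000000111111111111111111111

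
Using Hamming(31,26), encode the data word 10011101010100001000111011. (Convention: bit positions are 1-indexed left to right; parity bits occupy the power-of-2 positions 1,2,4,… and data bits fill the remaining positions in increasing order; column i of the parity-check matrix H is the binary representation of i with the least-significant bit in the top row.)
Codeword c = d · G (mod 2), d = 10011101010100001000111011:
  c[0] = d·G[:,0] = (10011101010100001000111011)·(11011010101101010101010101) mod 2 = 1+0+0+1+1+0+0+0+0+0+0+1+0+0+0+0+0+0+0+0+0+1+0+0+0+1 mod 2 = 0
  c[1] = d·G[:,1] = (10011101010100001000111011)·(10110110011011001100110011) mod 2 = 1+0+0+1+0+1+0+0+0+1+0+0+0+0+0+0+1+0+0+0+1+1+0+0+1+1 mod 2 = 1
  c[2] = d·G[:,2] = (10011101010100001000111011)·(10000000000000000000000000) mod 2 = 1+0+0+0+0+0+0+0+0+0+0+0+0+0+0+0+0+0+0+0+0+0+0+0+0+0 mod 2 = 1
  c[3] = d·G[:,3] = (10011101010100001000111011)·(01110001111000111100001111) mod 2 = 0+0+0+1+0+0+0+1+0+1+0+0+0+0+0+0+1+0+0+0+0+0+1+0+1+1 mod 2 = 1
  c[4] = d·G[:,4] = (10011101010100001000111011)·(01000000000000000000000000) mod 2 = 0+0+0+0+0+0+0+0+0+0+0+0+0+0+0+0+0+0+0+0+0+0+0+0+0+0 mod 2 = 0
  c[5] = d·G[:,5] = (10011101010100001000111011)·(00100000000000000000000000) mod 2 = 0+0+0+0+0+0+0+0+0+0+0+0+0+0+0+0+0+0+0+0+0+0+0+0+0+0 mod 2 = 0
  c[6] = d·G[:,6] = (10011101010100001000111011)·(00010000000000000000000000) mod 2 = 0+0+0+1+0+0+0+0+0+0+0+0+0+0+0+0+0+0+0+0+0+0+0+0+0+0 mod 2 = 1
  c[7] = d·G[:,7] = (10011101010100001000111011)·(00001111111000000011111111) mod 2 = 0+0+0+0+1+1+0+1+0+1+0+0+0+0+0+0+0+0+0+0+1+1+1+0+1+1 mod 2 = 1
  c[8] = d·G[:,8] = (10011101010100001000111011)·(00001000000000000000000000) mod 2 = 0+0+0+0+1+0+0+0+0+0+0+0+0+0+0+0+0+0+0+0+0+0+0+0+0+0 mod 2 = 1
  c[9] = d·G[:,9] = (10011101010100001000111011)·(00000100000000000000000000) mod 2 = 0+0+0+0+0+1+0+0+0+0+0+0+0+0+0+0+0+0+0+0+0+0+0+0+0+0 mod 2 = 1
  c[10] = d·G[:,10] = (10011101010100001000111011)·(00000010000000000000000000) mod 2 = 0+0+0+0+0+0+0+0+0+0+0+0+0+0+0+0+0+0+0+0+0+0+0+0+0+0 mod 2 = 0
  c[11] = d·G[:,11] = (10011101010100001000111011)·(00000001000000000000000000) mod 2 = 0+0+0+0+0+0+0+1+0+0+0+0+0+0+0+0+0+0+0+0+0+0+0+0+0+0 mod 2 = 1
  c[12] = d·G[:,12] = (10011101010100001000111011)·(00000000100000000000000000) mod 2 = 0+0+0+0+0+0+0+0+0+0+0+0+0+0+0+0+0+0+0+0+0+0+0+0+0+0 mod 2 = 0
  c[13] = d·G[:,13] = (10011101010100001000111011)·(00000000010000000000000000) mod 2 = 0+0+0+0+0+0+0+0+0+1+0+0+0+0+0+0+0+0+0+0+0+0+0+0+0+0 mod 2 = 1
  c[14] = d·G[:,14] = (10011101010100001000111011)·(00000000001000000000000000) mod 2 = 0+0+0+0+0+0+0+0+0+0+0+0+0+0+0+0+0+0+0+0+0+0+0+0+0+0 mod 2 = 0
  c[15] = d·G[:,15] = (10011101010100001000111011)·(00000000000111111111111111) mod 2 = 0+0+0+0+0+0+0+0+0+0+0+1+0+0+0+0+1+0+0+0+1+1+1+0+1+1 mod 2 = 1
  c[16] = d·G[:,16] = (10011101010100001000111011)·(00000000000100000000000000) mod 2 = 0+0+0+0+0+0+0+0+0+0+0+1+0+0+0+0+0+0+0+0+0+0+0+0+0+0 mod 2 = 1
  c[17] = d·G[:,17] = (10011101010100001000111011)·(00000000000010000000000000) mod 2 = 0+0+0+0+0+0+0+0+0+0+0+0+0+0+0+0+0+0+0+0+0+0+0+0+0+0 mod 2 = 0
  c[18] = d·G[:,18] = (10011101010100001000111011)·(00000000000001000000000000) mod 2 = 0+0+0+0+0+0+0+0+0+0+0+0+0+0+0+0+0+0+0+0+0+0+0+0+0+0 mod 2 = 0
  c[19] = d·G[:,19] = (10011101010100001000111011)·(00000000000000100000000000) mod 2 = 0+0+0+0+0+0+0+0+0+0+0+0+0+0+0+0+0+0+0+0+0+0+0+0+0+0 mod 2 = 0
  c[20] = d·G[:,20] = (10011101010100001000111011)·(00000000000000010000000000) mod 2 = 0+0+0+0+0+0+0+0+0+0+0+0+0+0+0+0+0+0+0+0+0+0+0+0+0+0 mod 2 = 0
  c[21] = d·G[:,21] = (10011101010100001000111011)·(00000000000000001000000000) mod 2 = 0+0+0+0+0+0+0+0+0+0+0+0+0+0+0+0+1+0+0+0+0+0+0+0+0+0 mod 2 = 1
  c[22] = d·G[:,22] = (10011101010100001000111011)·(00000000000000000100000000) mod 2 = 0+0+0+0+0+0+0+0+0+0+0+0+0+0+0+0+0+0+0+0+0+0+0+0+0+0 mod 2 = 0
  c[23] = d·G[:,23] = (10011101010100001000111011)·(00000000000000000010000000) mod 2 = 0+0+0+0+0+0+0+0+0+0+0+0+0+0+0+0+0+0+0+0+0+0+0+0+0+0 mod 2 = 0
  c[24] = d·G[:,24] = (10011101010100001000111011)·(00000000000000000001000000) mod 2 = 0+0+0+0+0+0+0+0+0+0+0+0+0+0+0+0+0+0+0+0+0+0+0+0+0+0 mod 2 = 0
  c[25] = d·G[:,25] = (10011101010100001000111011)·(00000000000000000000100000) mod 2 = 0+0+0+0+0+0+0+0+0+0+0+0+0+0+0+0+0+0+0+0+1+0+0+0+0+0 mod 2 = 1
  c[26] = d·G[:,26] = (10011101010100001000111011)·(00000000000000000000010000) mod 2 = 0+0+0+0+0+0+0+0+0+0+0+0+0+0+0+0+0+0+0+0+0+1+0+0+0+0 mod 2 = 1
  c[27] = d·G[:,27] = (10011101010100001000111011)·(00000000000000000000001000) mod 2 = 0+0+0+0+0+0+0+0+0+0+0+0+0+0+0+0+0+0+0+0+0+0+1+0+0+0 mod 2 = 1
  c[28] = d·G[:,28] = (10011101010100001000111011)·(00000000000000000000000100) mod 2 = 0+0+0+0+0+0+0+0+0+0+0+0+0+0+0+0+0+0+0+0+0+0+0+0+0+0 mod 2 = 0
  c[29] = d·G[:,29] = (10011101010100001000111011)·(00000000000000000000000010) mod 2 = 0+0+0+0+0+0+0+0+0+0+0+0+0+0+0+0+0+0+0+0+0+0+0+0+1+0 mod 2 = 1
  c[30] = d·G[:,30] = (10011101010100001000111011)·(00000000000000000000000001) mod 2 = 0+0+0+0+0+0+0+0+0+0+0+0+0+0+0+0+0+0+0+0+0+0+0+0+0+1 mod 2 = 1
Codeword = 0111001111010101100001000111011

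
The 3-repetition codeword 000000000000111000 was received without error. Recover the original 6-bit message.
Split into 3-bit blocks: 000 000 000 000 111 000
Data = 000010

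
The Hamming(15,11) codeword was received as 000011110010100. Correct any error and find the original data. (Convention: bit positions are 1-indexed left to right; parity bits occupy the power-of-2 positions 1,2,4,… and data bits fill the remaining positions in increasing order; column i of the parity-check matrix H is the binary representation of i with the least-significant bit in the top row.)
Syndrome s = H · r^T (mod 2), r = 000011110010100:
  s[0] = (101010101010101)·(000011110010100) mod 2 = 0+0+0+0+1+0+1+0+0+0+1+0+1+0+0 mod 2 = 0
  s[1] = (011001100110011)·(000011110010100) mod 2 = 0+0+0+0+0+1+1+0+0+0+1+0+0+0+0 mod 2 = 1
  s[2] = (000111100001111)·(000011110010100) mod 2 = 0+0+0+0+1+1+1+0+0+0+0+0+1+0+0 mod 2 = 0
  s[3] = (000000011111111)·(000011110010100) mod 2 = 0+0+0+0+0+0+0+1+0+0+1+0+1+0+0 mod 2 = 1
Syndrome = 0101
Column 10 of H equals this syndrome → error at bit 10 (1-indexed).
Flip bit 10: 000011110010100 → 000011110110100
Extract data bits at positions {3,5,6,7,9,10,11,12,13,14,15}: 01110110100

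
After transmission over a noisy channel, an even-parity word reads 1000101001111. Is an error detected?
Sum of received bits: 1+0+0+0+1+0+1+0+0+1+1+1+1 = 7; 7 mod 2 = 1. Result is 1 ≠ 0 → error detected.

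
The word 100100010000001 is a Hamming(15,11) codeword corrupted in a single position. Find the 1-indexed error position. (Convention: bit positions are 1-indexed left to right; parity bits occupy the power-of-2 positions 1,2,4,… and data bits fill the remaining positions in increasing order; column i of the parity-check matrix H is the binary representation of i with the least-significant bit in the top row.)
Syndrome s = H · r^T (mod 2), r = 100100010000001:
  s[0] = (101010101010101)·(100100010000001) mod 2 = 1+0+0+0+0+0+0+0+0+0+0+0+0+0+1 mod 2 = 0
  s[1] = (011001100110011)·(100100010000001) mod 2 = 0+0+0+0+0+0+0+0+0+0+0+0+0+0+1 mod 2 = 1
  s[2] = (000111100001111)·(100100010000001) mod 2 = 0+0+0+1+0+0+0+0+0+0+0+0+0+0+1 mod 2 = 0
  s[3] = (000000011111111)·(100100010000001) mod 2 = 0+0+0+0+0+0+0+1+0+0+0+0+0+0+1 mod 2 = 0
Syndrome = 0100
Column i of H is the binary representation of i, so the syndrome is the binary index of the flipped bit.
Read s = 0100 with s[0] as LSB: 0·2^0 + 1·2^1 + 0·2^2 + 0·2^3 = 2.
Error is at bit position 2.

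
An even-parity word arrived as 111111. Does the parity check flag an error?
Sum of received bits: 1+1+1+1+1+1 = 6; 6 mod 2 = 0. Result is 0 → no error detected.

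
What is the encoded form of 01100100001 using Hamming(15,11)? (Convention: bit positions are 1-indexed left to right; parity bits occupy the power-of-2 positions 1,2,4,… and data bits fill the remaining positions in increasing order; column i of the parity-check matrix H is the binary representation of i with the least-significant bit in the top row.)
Codeword c = d · G (mod 2), d = 01100100001:
  c[0] = d·G[:,0] = (01100100001)·(11011010101) mod 2 = 0+1+0+0+0+0+0+0+0+0+1 mod 2 = 0
  c[1] = d·G[:,1] = (01100100001)·(10110110011) mod 2 = 0+0+1+0+0+1+0+0+0+0+1 mod 2 = 1
  c[2] = d·G[:,2] = (01100100001)·(10000000000) mod 2 = 0+0+0+0+0+0+0+0+0+0+0 mod 2 = 0
  c[3] = d·G[:,3] = (01100100001)·(01110001111) mod 2 = 0+1+1+0+0+0+0+0+0+0+1 mod 2 = 1
  c[4] = d·G[:,4] = (01100100001)·(01000000000) mod 2 = 0+1+0+0+0+0+0+0+0+0+0 mod 2 = 1
  c[5] = d·G[:,5] = (01100100001)·(00100000000) mod 2 = 0+0+1+0+0+0+0+0+0+0+0 mod 2 = 1
  c[6] = d·G[:,6] = (01100100001)·(00010000000) mod 2 = 0+0+0+0+0+0+0+0+0+0+0 mod 2 = 0
  c[7] = d·G[:,7] = (01100100001)·(00001111111) mod 2 = 0+0+0+0+0+1+0+0+0+0+1 mod 2 = 0
  c[8] = d·G[:,8] = (01100100001)·(00001000000) mod 2 = 0+0+0+0+0+0+0+0+0+0+0 mod 2 = 0
  c[9] = d·G[:,9] = (01100100001)·(00000100000) mod 2 = 0+0+0+0+0+1+0+0+0+0+0 mod 2 = 1
  c[10] = d·G[:,10] = (01100100001)·(00000010000) mod 2 = 0+0+0+0+0+0+0+0+0+0+0 mod 2 = 0
  c[11] = d·G[:,11] = (01100100001)·(00000001000) mod 2 = 0+0+0+0+0+0+0+0+0+0+0 mod 2 = 0
  c[12] = d·G[:,12] = (01100100001)·(00000000100) mod 2 = 0+0+0+0+0+0+0+0+0+0+0 mod 2 = 0
  c[13] = d·G[:,13] = (01100100001)·(00000000010) mod 2 = 0+0+0+0+0+0+0+0+0+0+0 mod 2 = 0
  c[14] = d·G[:,14] = (01100100001)·(00000000001) mod 2 = 0+0+0+0+0+0+0+0+0+0+1 mod 2 = 1
Codeword = 010111000100001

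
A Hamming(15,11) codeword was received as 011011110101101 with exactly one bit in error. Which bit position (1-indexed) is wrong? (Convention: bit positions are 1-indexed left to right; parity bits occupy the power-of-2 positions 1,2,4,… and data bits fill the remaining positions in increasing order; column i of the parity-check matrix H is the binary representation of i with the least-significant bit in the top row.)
Syndrome s = H · r^T (mod 2), r = 011011110101101:
  s[0] = (101010101010101)·(011011110101101) mod 2 = 0+0+1+0+1+0+1+0+0+0+0+0+1+0+1 mod 2 = 1
  s[1] = (011001100110011)·(011011110101101) mod 2 = 0+1+1+0+0+1+1+0+0+1+0+0+0+0+1 mod 2 = 0
  s[2] = (000111100001111)·(011011110101101) mod 2 = 0+0+0+0+1+1+1+0+0+0+0+1+1+0+1 mod 2 = 0
  s[3] = (000000011111111)·(011011110101101) mod 2 = 0+0+0+0+0+0+0+1+0+1+0+1+1+0+1 mod 2 = 1
Syndrome = 1001
Column i of H is the binary representation of i, so the syndrome is the binary index of the flipped bit.
Read s = 1001 with s[0] as LSB: 1·2^0 + 0·2^1 + 0·2^2 + 1·2^3 = 9.
Error is at bit position 9.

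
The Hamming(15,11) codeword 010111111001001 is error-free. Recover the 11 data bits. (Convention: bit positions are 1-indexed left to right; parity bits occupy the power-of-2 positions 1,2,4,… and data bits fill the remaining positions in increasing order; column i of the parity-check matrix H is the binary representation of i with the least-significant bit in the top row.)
Parity bits occupy power-of-2 positions; data bits are at positions {3,5,6,7,9,10,11,12,13,14,15} (1-indexed).
Extract: c[3]=0 c[5]=1 c[6]=1 c[7]=1 c[9]=1 c[10]=0 c[11]=0 c[12]=1 c[13]=0 c[14]=0 c[15]=1
Data = 01111001001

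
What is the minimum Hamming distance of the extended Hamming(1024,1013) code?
d_min = 4 (adding an overall parity bit to Hamming(1023,1013) raises d_min from 3 to 4).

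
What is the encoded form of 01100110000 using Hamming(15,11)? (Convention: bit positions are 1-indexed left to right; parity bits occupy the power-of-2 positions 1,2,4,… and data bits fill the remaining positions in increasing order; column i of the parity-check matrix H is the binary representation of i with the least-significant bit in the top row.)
Codeword c = d · G (mod 2), d = 01100110000:
  c[0] = d·G[:,0] = (01100110000)·(11011010101) mod 2 = 0+1+0+0+0+0+1+0+0+0+0 mod 2 = 0
  c[1] = d·G[:,1] = (01100110000)·(10110110011) mod 2 = 0+0+1+0+0+1+1+0+0+0+0 mod 2 = 1
  c[2] = d·G[:,2] = (01100110000)·(10000000000) mod 2 = 0+0+0+0+0+0+0+0+0+0+0 mod 2 = 0
  c[3] = d·G[:,3] = (01100110000)·(01110001111) mod 2 = 0+1+1+0+0+0+0+0+0+0+0 mod 2 = 0
  c[4] = d·G[:,4] = (01100110000)·(01000000000) mod 2 = 0+1+0+0+0+0+0+0+0+0+0 mod 2 = 1
  c[5] = d·G[:,5] = (01100110000)·(00100000000) mod 2 = 0+0+1+0+0+0+0+0+0+0+0 mod 2 = 1
  c[6] = d·G[:,6] = (01100110000)·(00010000000) mod 2 = 0+0+0+0+0+0+0+0+0+0+0 mod 2 = 0
  c[7] = d·G[:,7] = (01100110000)·(00001111111) mod 2 = 0+0+0+0+0+1+1+0+0+0+0 mod 2 = 0
  c[8] = d·G[:,8] = (01100110000)·(00001000000) mod 2 = 0+0+0+0+0+0+0+0+0+0+0 mod 2 = 0
  c[9] = d·G[:,9] = (01100110000)·(00000100000) mod 2 = 0+0+0+0+0+1+0+0+0+0+0 mod 2 = 1
  c[10] = d·G[:,10] = (01100110000)·(00000010000) mod 2 = 0+0+0+0+0+0+1+0+0+0+0 mod 2 = 1
  c[11] = d·G[:,11] = (01100110000)·(00000001000) mod 2 = 0+0+0+0+0+0+0+0+0+0+0 mod 2 = 0
  c[12] = d·G[:,12] = (01100110000)·(00000000100) mod 2 = 0+0+0+0+0+0+0+0+0+0+0 mod 2 = 0
  c[13] = d·G[:,13] = (01100110000)·(00000000010) mod 2 = 0+0+0+0+0+0+0+0+0+0+0 mod 2 = 0
  c[14] = d·G[:,14] = (01100110000)·(00000000001) mod 2 = 0+0+0+0+0+0+0+0+0+0+0 mod 2 = 0
Codeword = 010011000110000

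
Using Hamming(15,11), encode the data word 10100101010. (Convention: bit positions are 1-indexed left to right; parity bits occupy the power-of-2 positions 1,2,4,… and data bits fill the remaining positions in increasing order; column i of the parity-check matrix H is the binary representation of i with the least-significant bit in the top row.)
Codeword c = d · G (mod 2), d = 10100101010:
  c[0] = d·G[:,0] = (10100101010)·(11011010101) mod 2 = 1+0+0+0+0+0+0+0+0+0+0 mod 2 = 1
  c[1] = d·G[:,1] = (10100101010)·(10110110011) mod 2 = 1+0+1+0+0+1+0+0+0+1+0 mod 2 = 0
  c[2] = d·G[:,2] = (10100101010)·(10000000000) mod 2 = 1+0+0+0+0+0+0+0+0+0+0 mod 2 = 1
  c[3] = d·G[:,3] = (10100101010)·(01110001111) mod 2 = 0+0+1+0+0+0+0+1+0+1+0 mod 2 = 1
  c[4] = d·G[:,4] = (10100101010)·(01000000000) mod 2 = 0+0+0+0+0+0+0+0+0+0+0 mod 2 = 0
  c[5] = d·G[:,5] = (10100101010)·(00100000000) mod 2 = 0+0+1+0+0+0+0+0+0+0+0 mod 2 = 1
  c[6] = d·G[:,6] = (10100101010)·(00010000000) mod 2 = 0+0+0+0+0+0+0+0+0+0+0 mod 2 = 0
  c[7] = d·G[:,7] = (10100101010)·(00001111111) mod 2 = 0+0+0+0+0+1+0+1+0+1+0 mod 2 = 1
  c[8] = d·G[:,8] = (10100101010)·(00001000000) mod 2 = 0+0+0+0+0+0+0+0+0+0+0 mod 2 = 0
  c[9] = d·G[:,9] = (10100101010)·(00000100000) mod 2 = 0+0+0+0+0+1+0+0+0+0+0 mod 2 = 1
  c[10] = d·G[:,10] = (10100101010)·(00000010000) mod 2 = 0+0+0+0+0+0+0+0+0+0+0 mod 2 = 0
  c[11] = d·G[:,11] = (10100101010)·(00000001000) mod 2 = 0+0+0+0+0+0+0+1+0+0+0 mod 2 = 1
  c[12] = d·G[:,12] = (10100101010)·(00000000100) mod 2 = 0+0+0+0+0+0+0+0+0+0+0 mod 2 = 0
  c[13] = d·G[:,13] = (10100101010)·(00000000010) mod 2 = 0+0+0+0+0+0+0+0+0+1+0 mod 2 = 1
  c[14] = d·G[:,14] = (10100101010)·(00000000001) mod 2 = 0+0+0+0+0+0+0+0+0+0+0 mod 2 = 0
Codeword = 101101010101010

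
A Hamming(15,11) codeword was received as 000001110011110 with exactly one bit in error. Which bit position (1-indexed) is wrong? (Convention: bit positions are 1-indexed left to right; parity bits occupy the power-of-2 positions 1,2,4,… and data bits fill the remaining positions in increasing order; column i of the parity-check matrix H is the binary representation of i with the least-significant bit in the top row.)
Syndrome s = H · r^T (mod 2), r = 000001110011110:
  s[0] = (101010101010101)·(000001110011110) mod 2 = 0+0+0+0+0+0+1+0+0+0+1+0+1+0+0 mod 2 = 1
  s[1] = (011001100110011)·(000001110011110) mod 2 = 0+0+0+0+0+1+1+0+0+0+1+0+0+1+0 mod 2 = 0
  s[2] = (000111100001111)·(000001110011110) mod 2 = 0+0+0+0+0+1+1+0+0+0+0+1+1+1+0 mod 2 = 1
  s[3] = (000000011111111)·(000001110011110) mod 2 = 0+0+0+0+0+0+0+1+0+0+1+1+1+1+0 mod 2 = 1
Syndrome = 1011
Column i of H is the binary representation of i, so the syndrome is the binary index of the flipped bit.
Read s = 1011 with s[0] as LSB: 1·2^0 + 0·2^1 + 1·2^2 + 1·2^3 = 13.
Error is at bit position 13.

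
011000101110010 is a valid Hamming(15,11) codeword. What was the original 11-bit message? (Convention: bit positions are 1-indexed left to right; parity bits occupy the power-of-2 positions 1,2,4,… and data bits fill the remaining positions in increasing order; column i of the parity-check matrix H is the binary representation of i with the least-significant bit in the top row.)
Parity bits occupy power-of-2 positions; data bits are at positions {3,5,6,7,9,10,11,12,13,14,15} (1-indexed).
Extract: c[3]=1 c[5]=0 c[6]=0 c[7]=1 c[9]=1 c[10]=1 c[11]=1 c[12]=0 c[13]=0 c[14]=1 c[15]=0
Data = 10011110010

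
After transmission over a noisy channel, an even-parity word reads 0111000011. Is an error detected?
Sum of received bits: 0+1+1+1+0+0+0+0+1+1 = 5; 5 mod 2 = 1. Result is 1 ≠ 0 → error detected.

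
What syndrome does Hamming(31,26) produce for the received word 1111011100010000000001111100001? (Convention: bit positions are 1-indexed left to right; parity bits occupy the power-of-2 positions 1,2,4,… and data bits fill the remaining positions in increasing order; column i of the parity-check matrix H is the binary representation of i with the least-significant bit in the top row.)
Syndrome s = H · r^T (mod 2), r = 1111011100010000000001111100001:
  s[0] = (1010101010101010101010101010101)·(1111011100010000000001111100001) mod 2 = 1+0+1+0+0+0+1+0+0+0+0+0+0+0+0+0+0+0+0+0+0+0+1+0+1+0+0+0+0+0+1 mod 2 = 0
  s[1] = (0110011001100110011001100110011)·(1111011100010000000001111100001) mod 2 = 0+1+1+0+0+1+1+0+0+0+0+0+0+0+0+0+0+0+0+0+0+1+1+0+0+1+0+0+0+0+1 mod 2 = 0
  s[2] = (0001111000011110000111100001111)·(1111011100010000000001111100001) mod 2 = 0+0+0+1+0+1+1+0+0+0+0+1+0+0+0+0+0+0+0+0+0+1+1+0+0+0+0+0+0+0+1 mod 2 = 1
  s[3] = (0000000111111110000000011111111)·(1111011100010000000001111100001) mod 2 = 0+0+0+0+0+0+0+1+0+0+0+1+0+0+0+0+0+0+0+0+0+0+0+1+1+1+0+0+0+0+1 mod 2 = 0
  s[4] = (0000000000000001111111111111111)·(1111011100010000000001111100001) mod 2 = 0+0+0+0+0+0+0+0+0+0+0+0+0+0+0+0+0+0+0+0+0+1+1+1+1+1+0+0+0+0+1 mod 2 = 0
Syndrome = 00100
Non-zero syndrome: error at position 4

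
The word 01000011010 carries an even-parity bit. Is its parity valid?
Sum of all bits: 0+1+0+0+0+0+1+1+0+1+0 = 4; 4 mod 2 = 0. Result is 0 → valid parity.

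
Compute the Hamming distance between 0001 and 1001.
XOR = 1000, count of 1s = 1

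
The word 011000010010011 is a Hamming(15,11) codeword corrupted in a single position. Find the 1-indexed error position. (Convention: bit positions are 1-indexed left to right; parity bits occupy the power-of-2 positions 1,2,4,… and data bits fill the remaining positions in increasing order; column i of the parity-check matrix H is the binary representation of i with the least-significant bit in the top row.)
Syndrome s = H · r^T (mod 2), r = 011000010010011:
  s[0] = (101010101010101)·(011000010010011) mod 2 = 0+0+1+0+0+0+0+0+0+0+1+0+0+0+1 mod 2 = 1
  s[1] = (011001100110011)·(011000010010011) mod 2 = 0+1+1+0+0+0+0+0+0+0+1+0+0+1+1 mod 2 = 1
  s[2] = (000111100001111)·(011000010010011) mod 2 = 0+0+0+0+0+0+0+0+0+0+0+0+0+1+1 mod 2 = 0
  s[3] = (000000011111111)·(011000010010011) mod 2 = 0+0+0+0+0+0+0+1+0+0+1+0+0+1+1 mod 2 = 0
Syndrome = 1100
Column i of H is the binary representation of i, so the syndrome is the binary index of the flipped bit.
Read s = 1100 with s[0] as LSB: 1·2^0 + 1·2^1 + 0·2^2 + 0·2^3 = 3.
Error is at bit position 3.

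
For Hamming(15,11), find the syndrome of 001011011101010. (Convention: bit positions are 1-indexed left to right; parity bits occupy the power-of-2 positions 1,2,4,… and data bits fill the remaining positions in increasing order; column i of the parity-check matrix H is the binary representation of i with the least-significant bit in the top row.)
Syndrome s = H · r^T (mod 2), r = 001011011101010:
  s[0] = (101010101010101)·(001011011101010) mod 2 = 0+0+1+0+1+0+0+0+1+0+0+0+0+0+0 mod 2 = 1
  s[1] = (011001100110011)·(001011011101010) mod 2 = 0+0+1+0+0+1+0+0+0+1+0+0+0+1+0 mod 2 = 0
  s[2] = (000111100001111)·(001011011101010) mod 2 = 0+0+0+0+1+1+0+0+0+0+0+1+0+1+0 mod 2 = 0
  s[3] = (000000011111111)·(001011011101010) mod 2 = 0+0+0+0+0+0+0+1+1+1+0+1+0+1+0 mod 2 = 1
Syndrome = 1001
Non-zero syndrome: error at position 9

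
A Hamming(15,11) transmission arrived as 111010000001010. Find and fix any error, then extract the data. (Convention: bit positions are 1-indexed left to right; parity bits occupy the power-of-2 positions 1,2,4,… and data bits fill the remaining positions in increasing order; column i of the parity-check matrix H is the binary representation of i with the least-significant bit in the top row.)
Syndrome s = H · r^T (mod 2), r = 111010000001010:
  s[0] = (101010101010101)·(111010000001010) mod 2 = 1+0+1+0+1+0+0+0+0+0+0+0+0+0+0 mod 2 = 1
  s[1] = (011001100110011)·(111010000001010) mod 2 = 0+1+1+0+0+0+0+0+0+0+0+0+0+1+0 mod 2 = 1
  s[2] = (000111100001111)·(111010000001010) mod 2 = 0+0+0+0+1+0+0+0+0+0+0+1+0+1+0 mod 2 = 1
  s[3] = (000000011111111)·(111010000001010) mod 2 = 0+0+0+0+0+0+0+0+0+0+0+1+0+1+0 mod 2 = 0
Syndrome = 1110
Column 7 of H equals this syndrome → error at bit 7 (1-indexed).
Flip bit 7: 111010000001010 → 111010100001010
Extract data bits at positions {3,5,6,7,9,10,11,12,13,14,15}: 11010001010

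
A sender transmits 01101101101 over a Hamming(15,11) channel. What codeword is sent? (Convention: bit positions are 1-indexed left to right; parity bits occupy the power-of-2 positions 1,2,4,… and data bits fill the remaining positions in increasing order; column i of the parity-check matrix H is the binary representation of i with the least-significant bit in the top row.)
Codeword c = d · G (mod 2), d = 01101101101:
  c[0] = d·G[:,0] = (01101101101)·(11011010101) mod 2 = 0+1+0+0+1+0+0+0+1+0+1 mod 2 = 0
  c[1] = d·G[:,1] = (01101101101)·(10110110011) mod 2 = 0+0+1+0+0+1+0+0+0+0+1 mod 2 = 1
  c[2] = d·G[:,2] = (01101101101)·(10000000000) mod 2 = 0+0+0+0+0+0+0+0+0+0+0 mod 2 = 0
  c[3] = d·G[:,3] = (01101101101)·(01110001111) mod 2 = 0+1+1+0+0+0+0+1+1+0+1 mod 2 = 1
  c[4] = d·G[:,4] = (01101101101)·(01000000000) mod 2 = 0+1+0+0+0+0+0+0+0+0+0 mod 2 = 1
  c[5] = d·G[:,5] = (01101101101)·(00100000000) mod 2 = 0+0+1+0+0+0+0+0+0+0+0 mod 2 = 1
  c[6] = d·G[:,6] = (01101101101)·(00010000000) mod 2 = 0+0+0+0+0+0+0+0+0+0+0 mod 2 = 0
  c[7] = d·G[:,7] = (01101101101)·(00001111111) mod 2 = 0+0+0+0+1+1+0+1+1+0+1 mod 2 = 1
  c[8] = d·G[:,8] = (01101101101)·(00001000000) mod 2 = 0+0+0+0+1+0+0+0+0+0+0 mod 2 = 1
  c[9] = d·G[:,9] = (01101101101)·(00000100000) mod 2 = 0+0+0+0+0+1+0+0+0+0+0 mod 2 = 1
  c[10] = d·G[:,10] = (01101101101)·(00000010000) mod 2 = 0+0+0+0+0+0+0+0+0+0+0 mod 2 = 0
  c[11] = d·G[:,11] = (01101101101)·(00000001000) mod 2 = 0+0+0+0+0+0+0+1+0+0+0 mod 2 = 1
  c[12] = d·G[:,12] = (01101101101)·(00000000100) mod 2 = 0+0+0+0+0+0+0+0+1+0+0 mod 2 = 1
  c[13] = d·G[:,13] = (01101101101)·(00000000010) mod 2 = 0+0+0+0+0+0+0+0+0+0+0 mod 2 = 0
  c[14] = d·G[:,14] = (01101101101)·(00000000001) mod 2 = 0+0+0+0+0+0+0+0+0+0+1 mod 2 = 1
Codeword = 010111011101101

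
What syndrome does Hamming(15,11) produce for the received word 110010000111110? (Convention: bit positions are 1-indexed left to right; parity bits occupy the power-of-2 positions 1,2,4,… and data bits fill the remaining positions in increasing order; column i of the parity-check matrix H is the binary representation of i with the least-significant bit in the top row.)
Syndrome s = H · r^T (mod 2), r = 110010000111110:
  s[0] = (101010101010101)·(110010000111110) mod 2 = 1+0+0+0+1+0+0+0+0+0+1+0+1+0+0 mod 2 = 0
  s[1] = (011001100110011)·(110010000111110) mod 2 = 0+1+0+0+0+0+0+0+0+1+1+0+0+1+0 mod 2 = 0
  s[2] = (000111100001111)·(110010000111110) mod 2 = 0+0+0+0+1+0+0+0+0+0+0+1+1+1+0 mod 2 = 0
  s[3] = (000000011111111)·(110010000111110) mod 2 = 0+0+0+0+0+0+0+0+0+1+1+1+1+1+0 mod 2 = 1
Syndrome = 0001
Non-zero syndrome: error at position 8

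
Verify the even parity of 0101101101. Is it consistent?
Sum of all bits: 0+1+0+1+1+0+1+1+0+1 = 6; 6 mod 2 = 0. Result is 0 → valid parity.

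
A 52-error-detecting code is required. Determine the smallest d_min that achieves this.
Detecting e errors requires d_min ≥ e + 1 = 52 + 1 = 53.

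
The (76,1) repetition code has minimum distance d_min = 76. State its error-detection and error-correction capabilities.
Detection only: up to d_min − 1 = 75 errors.
Correction: up to ⌊(d_min − 1)/2⌋ = ⌊75/2⌋ = 37 errors.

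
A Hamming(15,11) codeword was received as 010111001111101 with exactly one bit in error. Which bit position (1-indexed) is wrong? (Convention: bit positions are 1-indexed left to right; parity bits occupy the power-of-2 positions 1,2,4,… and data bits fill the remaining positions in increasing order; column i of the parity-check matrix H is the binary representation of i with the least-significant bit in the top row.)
Syndrome s = H · r^T (mod 2), r = 010111001111101:
  s[0] = (101010101010101)·(010111001111101) mod 2 = 0+0+0+0+1+0+0+0+1+0+1+0+1+0+1 mod 2 = 1
  s[1] = (011001100110011)·(010111001111101) mod 2 = 0+1+0+0+0+1+0+0+0+1+1+0+0+0+1 mod 2 = 1
  s[2] = (000111100001111)·(010111001111101) mod 2 = 0+0+0+1+1+1+0+0+0+0+0+1+1+0+1 mod 2 = 0
  s[3] = (000000011111111)·(010111001111101) mod 2 = 0+0+0+0+0+0+0+0+1+1+1+1+1+0+1 mod 2 = 0
Syndrome = 1100
Column i of H is the binary representation of i, so the syndrome is the binary index of the flipped bit.
Read s = 1100 with s[0] as LSB: 1·2^0 + 1·2^1 + 0·2^2 + 0·2^3 = 3.
Error is at bit position 3.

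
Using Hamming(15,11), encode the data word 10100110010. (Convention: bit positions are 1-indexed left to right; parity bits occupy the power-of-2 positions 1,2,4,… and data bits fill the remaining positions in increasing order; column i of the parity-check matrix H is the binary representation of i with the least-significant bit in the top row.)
Codeword c = d · G (mod 2), d = 10100110010:
  c[0] = d·G[:,0] = (10100110010)·(11011010101) mod 2 = 1+0+0+0+0+0+1+0+0+0+0 mod 2 = 0
  c[1] = d·G[:,1] = (10100110010)·(10110110011) mod 2 = 1+0+1+0+0+1+1+0+0+1+0 mod 2 = 1
  c[2] = d·G[:,2] = (10100110010)·(10000000000) mod 2 = 1+0+0+0+0+0+0+0+0+0+0 mod 2 = 1
  c[3] = d·G[:,3] = (10100110010)·(01110001111) mod 2 = 0+0+1+0+0+0+0+0+0+1+0 mod 2 = 0
  c[4] = d·G[:,4] = (10100110010)·(01000000000) mod 2 = 0+0+0+0+0+0+0+0+0+0+0 mod 2 = 0
  c[5] = d·G[:,5] = (10100110010)·(00100000000) mod 2 = 0+0+1+0+0+0+0+0+0+0+0 mod 2 = 1
  c[6] = d·G[:,6] = (10100110010)·(00010000000) mod 2 = 0+0+0+0+0+0+0+0+0+0+0 mod 2 = 0
  c[7] = d·G[:,7] = (10100110010)·(00001111111) mod 2 = 0+0+0+0+0+1+1+0+0+1+0 mod 2 = 1
  c[8] = d·G[:,8] = (10100110010)·(00001000000) mod 2 = 0+0+0+0+0+0+0+0+0+0+0 mod 2 = 0
  c[9] = d·G[:,9] = (10100110010)·(00000100000) mod 2 = 0+0+0+0+0+1+0+0+0+0+0 mod 2 = 1
  c[10] = d·G[:,10] = (10100110010)·(00000010000) mod 2 = 0+0+0+0+0+0+1+0+0+0+0 mod 2 = 1
  c[11] = d·G[:,11] = (10100110010)·(00000001000) mod 2 = 0+0+0+0+0+0+0+0+0+0+0 mod 2 = 0
  c[12] = d·G[:,12] = (10100110010)·(00000000100) mod 2 = 0+0+0+0+0+0+0+0+0+0+0 mod 2 = 0
  c[13] = d·G[:,13] = (10100110010)·(00000000010) mod 2 = 0+0+0+0+0+0+0+0+0+1+0 mod 2 = 1
  c[14] = d·G[:,14] = (10100110010)·(00000000001) mod 2 = 0+0+0+0+0+0+0+0+0+0+0 mod 2 = 0
Codeword = 011001010110010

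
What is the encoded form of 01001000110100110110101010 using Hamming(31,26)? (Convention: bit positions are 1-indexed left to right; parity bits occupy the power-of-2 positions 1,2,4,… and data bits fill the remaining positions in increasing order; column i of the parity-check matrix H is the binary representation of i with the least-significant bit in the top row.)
Codeword c = d · G (mod 2), d = 01001000110100110110101010:
  c[0] = d·G[:,0] = (01001000110100110110101010)·(11011010101101010101010101) mod 2 = 0+1+0+0+1+0+0+0+1+0+0+1+0+0+0+1+0+1+0+0+0+0+0+0+0+0 mod 2 = 0
  c[1] = d·G[:,1] = (01001000110100110110101010)·(10110110011011001100110011) mod 2 = 0+0+0+0+0+0+0+0+0+1+0+0+0+0+0+0+0+1+0+0+1+0+0+0+1+0 mod 2 = 0
  c[2] = d·G[:,2] = (01001000110100110110101010)·(10000000000000000000000000) mod 2 = 0+0+0+0+0+0+0+0+0+0+0+0+0+0+0+0+0+0+0+0+0+0+0+0+0+0 mod 2 = 0
  c[3] = d·G[:,3] = (01001000110100110110101010)·(01110001111000111100001111) mod 2 = 0+1+0+0+0+0+0+0+1+1+0+0+0+0+1+1+0+1+0+0+0+0+1+0+1+0 mod 2 = 0
  c[4] = d·G[:,4] = (01001000110100110110101010)·(01000000000000000000000000) mod 2 = 0+1+0+0+0+0+0+0+0+0+0+0+0+0+0+0+0+0+0+0+0+0+0+0+0+0 mod 2 = 1
  c[5] = d·G[:,5] = (01001000110100110110101010)·(00100000000000000000000000) mod 2 = 0+0+0+0+0+0+0+0+0+0+0+0+0+0+0+0+0+0+0+0+0+0+0+0+0+0 mod 2 = 0
  c[6] = d·G[:,6] = (01001000110100110110101010)·(00010000000000000000000000) mod 2 = 0+0+0+0+0+0+0+0+0+0+0+0+0+0+0+0+0+0+0+0+0+0+0+0+0+0 mod 2 = 0
  c[7] = d·G[:,7] = (01001000110100110110101010)·(00001111111000000011111111) mod 2 = 0+0+0+0+1+0+0+0+1+1+0+0+0+0+0+0+0+0+1+0+1+0+1+0+1+0 mod 2 = 1
  c[8] = d·G[:,8] = (01001000110100110110101010)·(00001000000000000000000000) mod 2 = 0+0+0+0+1+0+0+0+0+0+0+0+0+0+0+0+0+0+0+0+0+0+0+0+0+0 mod 2 = 1
  c[9] = d·G[:,9] = (01001000110100110110101010)·(00000100000000000000000000) mod 2 = 0+0+0+0+0+0+0+0+0+0+0+0+0+0+0+0+0+0+0+0+0+0+0+0+0+0 mod 2 = 0
  c[10] = d·G[:,10] = (01001000110100110110101010)·(00000010000000000000000000) mod 2 = 0+0+0+0+0+0+0+0+0+0+0+0+0+0+0+0+0+0+0+0+0+0+0+0+0+0 mod 2 = 0
  c[11] = d·G[:,11] = (01001000110100110110101010)·(00000001000000000000000000) mod 2 = 0+0+0+0+0+0+0+0+0+0+0+0+0+0+0+0+0+0+0+0+0+0+0+0+0+0 mod 2 = 0
  c[12] = d·G[:,12] = (01001000110100110110101010)·(00000000100000000000000000) mod 2 = 0+0+0+0+0+0+0+0+1+0+0+0+0+0+0+0+0+0+0+0+0+0+0+0+0+0 mod 2 = 1
  c[13] = d·G[:,13] = (01001000110100110110101010)·(00000000010000000000000000) mod 2 = 0+0+0+0+0+0+0+0+0+1+0+0+0+0+0+0+0+0+0+0+0+0+0+0+0+0 mod 2 = 1
  c[14] = d·G[:,14] = (01001000110100110110101010)·(00000000001000000000000000) mod 2 = 0+0+0+0+0+0+0+0+0+0+0+0+0+0+0+0+0+0+0+0+0+0+0+0+0+0 mod 2 = 0
  c[15] = d·G[:,15] = (01001000110100110110101010)·(00000000000111111111111111) mod 2 = 0+0+0+0+0+0+0+0+0+0+0+1+0+0+1+1+0+1+1+0+1+0+1+0+1+0 mod 2 = 0
  c[16] = d·G[:,16] = (01001000110100110110101010)·(00000000000100000000000000) mod 2 = 0+0+0+0+0+0+0+0+0+0+0+1+0+0+0+0+0+0+0+0+0+0+0+0+0+0 mod 2 = 1
  c[17] = d·G[:,17] = (01001000110100110110101010)·(00000000000010000000000000) mod 2 = 0+0+0+0+0+0+0+0+0+0+0+0+0+0+0+0+0+0+0+0+0+0+0+0+0+0 mod 2 = 0
  c[18] = d·G[:,18] = (01001000110100110110101010)·(00000000000001000000000000) mod 2 = 0+0+0+0+0+0+0+0+0+0+0+0+0+0+0+0+0+0+0+0+0+0+0+0+0+0 mod 2 = 0
  c[19] = d·G[:,19] = (01001000110100110110101010)·(00000000000000100000000000) mod 2 = 0+0+0+0+0+0+0+0+0+0+0+0+0+0+1+0+0+0+0+0+0+0+0+0+0+0 mod 2 = 1
  c[20] = d·G[:,20] = (01001000110100110110101010)·(00000000000000010000000000) mod 2 = 0+0+0+0+0+0+0+0+0+0+0+0+0+0+0+1+0+0+0+0+0+0+0+0+0+0 mod 2 = 1
  c[21] = d·G[:,21] = (01001000110100110110101010)·(00000000000000001000000000) mod 2 = 0+0+0+0+0+0+0+0+0+0+0+0+0+0+0+0+0+0+0+0+0+0+0+0+0+0 mod 2 = 0
  c[22] = d·G[:,22] = (01001000110100110110101010)·(00000000000000000100000000) mod 2 = 0+0+0+0+0+0+0+0+0+0+0+0+0+0+0+0+0+1+0+0+0+0+0+0+0+0 mod 2 = 1
  c[23] = d·G[:,23] = (01001000110100110110101010)·(00000000000000000010000000) mod 2 = 0+0+0+0+0+0+0+0+0+0+0+0+0+0+0+0+0+0+1+0+0+0+0+0+0+0 mod 2 = 1
  c[24] = d·G[:,24] = (01001000110100110110101010)·(00000000000000000001000000) mod 2 = 0+0+0+0+0+0+0+0+0+0+0+0+0+0+0+0+0+0+0+0+0+0+0+0+0+0 mod 2 = 0
  c[25] = d·G[:,25] = (01001000110100110110101010)·(00000000000000000000100000) mod 2 = 0+0+0+0+0+0+0+0+0+0+0+0+0+0+0+0+0+0+0+0+1+0+0+0+0+0 mod 2 = 1
  c[26] = d·G[:,26] = (01001000110100110110101010)·(00000000000000000000010000) mod 2 = 0+0+0+0+0+0+0+0+0+0+0+0+0+0+0+0+0+0+0+0+0+0+0+0+0+0 mod 2 = 0
  c[27] = d·G[:,27] = (01001000110100110110101010)·(00000000000000000000001000) mod 2 = 0+0+0+0+0+0+0+0+0+0+0+0+0+0+0+0+0+0+0+0+0+0+1+0+0+0 mod 2 = 1
  c[28] = d·G[:,28] = (01001000110100110110101010)·(00000000000000000000000100) mod 2 = 0+0+0+0+0+0+0+0+0+0+0+0+0+0+0+0+0+0+0+0+0+0+0+0+0+0 mod 2 = 0
  c[29] = d·G[:,29] = (01001000110100110110101010)·(00000000000000000000000010) mod 2 = 0+0+0+0+0+0+0+0+0+0+0+0+0+0+0+0+0+0+0+0+0+0+0+0+1+0 mod 2 = 1
  c[30] = d·G[:,30] = (01001000110100110110101010)·(00000000000000000000000001) mod 2 = 0+0+0+0+0+0+0+0+0+0+0+0+0+0+0+0+0+0+0+0+0+0+0+0+0+0 mod 2 = 0
Codeword = 0000100110001100100110110101010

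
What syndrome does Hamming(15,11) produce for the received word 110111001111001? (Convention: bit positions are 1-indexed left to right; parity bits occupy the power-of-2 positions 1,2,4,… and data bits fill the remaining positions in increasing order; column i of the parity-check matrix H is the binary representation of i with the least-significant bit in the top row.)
Syndrome s = H · r^T (mod 2), r = 110111001111001:
  s[0] = (101010101010101)·(110111001111001) mod 2 = 1+0+0+0+1+0+0+0+1+0+1+0+0+0+1 mod 2 = 1
  s[1] = (011001100110011)·(110111001111001) mod 2 = 0+1+0+0+0+1+0+0+0+1+1+0+0+0+1 mod 2 = 1
  s[2] = (000111100001111)·(110111001111001) mod 2 = 0+0+0+1+1+1+0+0+0+0+0+1+0+0+1 mod 2 = 1
  s[3] = (000000011111111)·(110111001111001) mod 2 = 0+0+0+0+0+0+0+0+1+1+1+1+0+0+1 mod 2 = 1
Syndrome = 1111
Non-zero syndrome: error at position 15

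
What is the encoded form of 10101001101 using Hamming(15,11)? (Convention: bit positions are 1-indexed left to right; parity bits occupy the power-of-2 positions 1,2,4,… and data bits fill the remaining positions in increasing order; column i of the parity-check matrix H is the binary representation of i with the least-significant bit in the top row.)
Codeword c = d · G (mod 2), d = 10101001101:
  c[0] = d·G[:,0] = (10101001101)·(11011010101) mod 2 = 1+0+0+0+1+0+0+0+1+0+1 mod 2 = 0
  c[1] = d·G[:,1] = (10101001101)·(10110110011) mod 2 = 1+0+1+0+0+0+0+0+0+0+1 mod 2 = 1
  c[2] = d·G[:,2] = (10101001101)·(10000000000) mod 2 = 1+0+0+0+0+0+0+0+0+0+0 mod 2 = 1
  c[3] = d·G[:,3] = (10101001101)·(01110001111) mod 2 = 0+0+1+0+0+0+0+1+1+0+1 mod 2 = 0
  c[4] = d·G[:,4] = (10101001101)·(01000000000) mod 2 = 0+0+0+0+0+0+0+0+0+0+0 mod 2 = 0
  c[5] = d·G[:,5] = (10101001101)·(00100000000) mod 2 = 0+0+1+0+0+0+0+0+0+0+0 mod 2 = 1
  c[6] = d·G[:,6] = (10101001101)·(00010000000) mod 2 = 0+0+0+0+0+0+0+0+0+0+0 mod 2 = 0
  c[7] = d·G[:,7] = (10101001101)·(00001111111) mod 2 = 0+0+0+0+1+0+0+1+1+0+1 mod 2 = 0
  c[8] = d·G[:,8] = (10101001101)·(00001000000) mod 2 = 0+0+0+0+1+0+0+0+0+0+0 mod 2 = 1
  c[9] = d·G[:,9] = (10101001101)·(00000100000) mod 2 = 0+0+0+0+0+0+0+0+0+0+0 mod 2 = 0
  c[10] = d·G[:,10] = (10101001101)·(00000010000) mod 2 = 0+0+0+0+0+0+0+0+0+0+0 mod 2 = 0
  c[11] = d·G[:,11] = (10101001101)·(00000001000) mod 2 = 0+0+0+0+0+0+0+1+0+0+0 mod 2 = 1
  c[12] = d·G[:,12] = (10101001101)·(00000000100) mod 2 = 0+0+0+0+0+0+0+0+1+0+0 mod 2 = 1
  c[13] = d·G[:,13] = (10101001101)·(00000000010) mod 2 = 0+0+0+0+0+0+0+0+0+0+0 mod 2 = 0
  c[14] = d·G[:,14] = (10101001101)·(00000000001) mod 2 = 0+0+0+0+0+0+0+0+0+0+1 mod 2 = 1
Codeword = 011001001001101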